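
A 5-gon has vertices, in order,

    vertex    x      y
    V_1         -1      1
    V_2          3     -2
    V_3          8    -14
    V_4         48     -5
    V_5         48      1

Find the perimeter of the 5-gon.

114

|V_1V_2| = √((4)² + (-3)²) = √25 = 5
|V_2V_3| = √((5)² + (-12)²) = √169 = 13
|V_3V_4| = √((40)² + (9)²) = √1681 = 41
|V_4V_5| = √((0)² + (6)²) = √36 = 6
|V_5V_1| = √((-49)² + (0)²) = √2401 = 49
Perimeter = 5 + 13 + 41 + 6 + 49 = 114.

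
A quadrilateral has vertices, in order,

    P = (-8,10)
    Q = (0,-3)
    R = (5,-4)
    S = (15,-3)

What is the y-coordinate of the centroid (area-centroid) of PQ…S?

Apply the shoelace (surveyor's) formula. First the cross-terms c_i = x_i·y_{i+1} − x_{i+1}·y_i:
  24, 15, 45, 126  ⇒  2A = 210, A = 105.
Then Σ (y_i + y_{i+1})·c_i = 630, so ȳ = 630 / (6·105) = 1.

1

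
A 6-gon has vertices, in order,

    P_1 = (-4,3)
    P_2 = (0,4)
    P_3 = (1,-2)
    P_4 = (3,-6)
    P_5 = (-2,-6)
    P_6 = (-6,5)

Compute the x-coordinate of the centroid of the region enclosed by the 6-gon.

Apply Gauss's area formula. First the cross-terms c_i = x_i·y_{i+1} − x_{i+1}·y_i:
  -16, -4, 0, -30, -46, 2  ⇒  2A = -94, A = -47.
Then Σ (x_i + x_{i+1})·c_i = 378, so x̄ = 378 / (6·(-47)) = -63/47.

-63/47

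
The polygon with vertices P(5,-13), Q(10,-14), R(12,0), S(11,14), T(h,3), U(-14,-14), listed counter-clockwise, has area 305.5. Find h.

4

Write out the shoelace sum; only the two edges meeting at T involve h:
2·Area = [(11·3 − h·14) + (h·(-14) − (-14)·3)] + 648
       = -28·h + 723 = 611
⇒ h = 4.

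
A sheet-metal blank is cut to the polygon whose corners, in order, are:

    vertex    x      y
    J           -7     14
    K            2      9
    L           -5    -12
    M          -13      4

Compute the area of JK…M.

200

Apply the shoelace (surveyor's) formula: 2A = Σ (x_i·y_{i+1} − x_{i+1}·y_i), indices taken mod 4.
Cross-terms: -91, 21, -176, -154  ⇒  Σ = -400
Area = |Σ|/2 = 200.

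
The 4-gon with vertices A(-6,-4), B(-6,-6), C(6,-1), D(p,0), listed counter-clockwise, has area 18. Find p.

6

Write out the shoelace sum; only the two edges meeting at D involve p:
2·Area = [(6·0 − p·(-1)) + (p·(-4) − (-6)·0)] + 54
       = -3·p + 54 = 36
⇒ p = 6.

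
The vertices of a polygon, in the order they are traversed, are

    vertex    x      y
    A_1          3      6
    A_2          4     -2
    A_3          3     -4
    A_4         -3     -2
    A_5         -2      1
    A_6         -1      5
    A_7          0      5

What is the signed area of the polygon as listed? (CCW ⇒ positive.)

-47

Σ = (-30) + (-10) + (-18) + (-7) + (-9) + (-5) + (-15) = -94
Signed area = Σ/2 = -47 (negative ⇒ clockwise traversal).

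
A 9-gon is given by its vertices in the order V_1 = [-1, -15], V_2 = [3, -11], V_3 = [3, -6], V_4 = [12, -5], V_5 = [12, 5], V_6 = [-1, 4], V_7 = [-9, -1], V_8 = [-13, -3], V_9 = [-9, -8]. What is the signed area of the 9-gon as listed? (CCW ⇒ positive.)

Apply the surveyor's formula: 2A = Σ (x_i·y_{i+1} − x_{i+1}·y_i), indices taken mod 9.
Σ = (56) + (15) + (57) + (120) + (53) + (37) + (14) + (77) + (127) = 556
Signed area = Σ/2 = 278 (positive ⇒ counter-clockwise traversal).

278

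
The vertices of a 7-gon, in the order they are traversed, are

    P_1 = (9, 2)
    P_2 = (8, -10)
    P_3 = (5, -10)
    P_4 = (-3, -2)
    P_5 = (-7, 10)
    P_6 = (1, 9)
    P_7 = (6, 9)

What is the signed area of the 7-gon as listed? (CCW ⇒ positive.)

-203.5

Apply Gauss's area formula: 2A = Σ (x_i·y_{i+1} − x_{i+1}·y_i), indices taken mod 7.
Σ = (-106) + (-30) + (-40) + (-44) + (-73) + (-45) + (-69) = -407
Signed area = Σ/2 = -203.5 (negative ⇒ clockwise traversal).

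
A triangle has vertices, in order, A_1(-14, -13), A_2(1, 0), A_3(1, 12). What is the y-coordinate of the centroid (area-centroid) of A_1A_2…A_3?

-1/3

Apply the shoelace (surveyor's) formula. First the cross-terms c_i = x_i·y_{i+1} − x_{i+1}·y_i:
  13, 12, 155  ⇒  2A = 180, A = 90.
Then Σ (y_i + y_{i+1})·c_i = -180, so ȳ = -180 / (6·90) = -1/3.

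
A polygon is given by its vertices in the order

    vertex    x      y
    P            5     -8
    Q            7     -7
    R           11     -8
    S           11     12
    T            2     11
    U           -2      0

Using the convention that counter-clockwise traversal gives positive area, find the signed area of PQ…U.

Apply the shoelace formula: 2A = Σ (x_i·y_{i+1} − x_{i+1}·y_i), indices taken mod 6.
Cross-terms: 21, 21, 220, 97, 22, 16  ⇒  Σ = 397
Signed area = Σ/2 = 198.5 (positive ⇒ counter-clockwise traversal).

198.5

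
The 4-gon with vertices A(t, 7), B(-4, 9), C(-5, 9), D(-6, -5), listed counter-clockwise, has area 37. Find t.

0

The doubled signed area Σ (x_i y_{i+1} − x_{i+1} y_i) is linear in t.
With t=0 it equals 74; the coefficient of t is 14 (from the two edges through A).
So 14·t + 74 = 2·37 = 74 ⇒ t = 0.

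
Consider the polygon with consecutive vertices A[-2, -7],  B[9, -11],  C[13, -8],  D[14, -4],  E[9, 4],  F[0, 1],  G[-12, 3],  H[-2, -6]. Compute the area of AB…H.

204.5

Σ = (85) + (71) + (60) + (92) + (9) + (12) + (78) + (2) = 409
Area = |Σ|/2 = 204.5.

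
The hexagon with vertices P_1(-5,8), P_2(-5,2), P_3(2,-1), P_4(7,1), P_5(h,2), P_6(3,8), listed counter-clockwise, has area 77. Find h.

The doubled signed area Σ (x_i y_{i+1} − x_{i+1} y_i) is linear in h.
With h=0 it equals 112; the coefficient of h is 7 (from the two edges through P_5).
So 7·h + 112 = 2·77 = 154 ⇒ h = 6.

6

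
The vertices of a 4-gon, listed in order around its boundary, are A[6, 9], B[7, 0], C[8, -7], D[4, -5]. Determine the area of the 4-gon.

29

Σ = (-63) + (-49) + (-12) + (66) = -58
Area = |Σ|/2 = 29.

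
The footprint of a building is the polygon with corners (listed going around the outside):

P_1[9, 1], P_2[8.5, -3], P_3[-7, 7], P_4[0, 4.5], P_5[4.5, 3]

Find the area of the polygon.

35.625

Apply the shoelace (surveyor's) formula: 2A = Σ (x_i·y_{i+1} − x_{i+1}·y_i), indices taken mod 5.
Σ = (-35.5) + (38.5) + (-31.5) + (-20.25) + (-22.5) = -71.25
Area = |Σ|/2 = 35.625.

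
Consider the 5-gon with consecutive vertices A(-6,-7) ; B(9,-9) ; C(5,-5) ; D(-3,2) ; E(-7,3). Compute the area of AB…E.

92

Σ = (117) + (0) + (-5) + (5) + (67) = 184
Area = |Σ|/2 = 92.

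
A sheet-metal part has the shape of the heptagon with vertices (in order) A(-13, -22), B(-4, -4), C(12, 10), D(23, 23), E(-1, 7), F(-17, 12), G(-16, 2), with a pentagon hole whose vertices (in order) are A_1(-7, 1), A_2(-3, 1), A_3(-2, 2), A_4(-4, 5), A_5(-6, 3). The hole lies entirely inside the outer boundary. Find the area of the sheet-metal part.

411

Outer boundary:
Apply the shoelace (surveyor's) formula: 2A = Σ (x_i·y_{i+1} − x_{i+1}·y_i), indices taken mod 7.
Cross-terms: -36, 8, 46, 184, 107, 158, 378  ⇒  Σ = 845
Area = |Σ|/2 = 422.5.
Hole:
Σ = (-4) + (-4) + (-2) + (18) + (15) = 23
Area = |Σ|/2 = 11.5.
Net area = 422.5 − 11.5 = 411.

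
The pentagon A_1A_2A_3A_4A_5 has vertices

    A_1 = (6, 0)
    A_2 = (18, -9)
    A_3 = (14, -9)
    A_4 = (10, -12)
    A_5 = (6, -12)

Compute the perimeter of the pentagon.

40

|A_1A_2| = √((12)² + (-9)²) = √225 = 15
|A_2A_3| = √((-4)² + (0)²) = √16 = 4
|A_3A_4| = √((-4)² + (-3)²) = √25 = 5
|A_4A_5| = √((-4)² + (0)²) = √16 = 4
|A_5A_1| = √((0)² + (12)²) = √144 = 12
Perimeter = 15 + 4 + 5 + 4 + 12 = 40.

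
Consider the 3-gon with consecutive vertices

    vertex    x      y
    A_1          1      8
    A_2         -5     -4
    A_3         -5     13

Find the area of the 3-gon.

51

Cross-terms: 36, -85, -53  ⇒  Σ = -102
Area = |Σ|/2 = 51.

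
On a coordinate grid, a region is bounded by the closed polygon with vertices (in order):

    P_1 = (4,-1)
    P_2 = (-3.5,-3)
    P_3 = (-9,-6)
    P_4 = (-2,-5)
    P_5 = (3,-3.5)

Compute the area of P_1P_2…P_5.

22.25

Apply the shoelace formula: 2A = Σ (x_i·y_{i+1} − x_{i+1}·y_i), indices taken mod 5.
Σ = (-15.5) + (-6) + (33) + (22) + (11) = 44.5
Area = |Σ|/2 = 22.25.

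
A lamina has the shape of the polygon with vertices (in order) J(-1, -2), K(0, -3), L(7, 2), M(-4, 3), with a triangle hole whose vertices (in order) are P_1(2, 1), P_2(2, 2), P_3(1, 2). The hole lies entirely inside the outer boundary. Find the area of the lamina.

Outer boundary:
Σ = (3) + (21) + (29) + (11) = 64
Area = |Σ|/2 = 32.
Hole:
Apply the shoelace formula: 2A = Σ (x_i·y_{i+1} − x_{i+1}·y_i), indices taken mod 3.
Cross-terms: 2, 2, -3  ⇒  Σ = 1
Area = |Σ|/2 = 0.5.
Net area = 32 − 0.5 = 31.5.

31.5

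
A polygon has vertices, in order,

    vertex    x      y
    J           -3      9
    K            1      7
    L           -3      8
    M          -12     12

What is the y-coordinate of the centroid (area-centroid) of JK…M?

119/13

Apply the shoelace formula. First the cross-terms c_i = x_i·y_{i+1} − x_{i+1}·y_i:
  -30, 29, 60, -72  ⇒  2A = -13, A = -6.5.
Then Σ (y_i + y_{i+1})·c_i = -357, so ȳ = -357 / (6·(-6.5)) = 119/13.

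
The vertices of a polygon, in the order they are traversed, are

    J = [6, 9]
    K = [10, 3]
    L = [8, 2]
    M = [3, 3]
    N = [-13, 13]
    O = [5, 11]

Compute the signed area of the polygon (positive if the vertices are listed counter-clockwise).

-104.5

Σ = (-72) + (-4) + (18) + (78) + (-208) + (-21) = -209
Signed area = Σ/2 = -104.5 (negative ⇒ clockwise traversal).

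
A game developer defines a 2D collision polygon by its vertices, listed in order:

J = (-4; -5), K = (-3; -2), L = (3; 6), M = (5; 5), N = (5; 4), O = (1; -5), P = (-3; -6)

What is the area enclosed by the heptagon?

Apply Gauss's area formula: 2A = Σ (x_i·y_{i+1} − x_{i+1}·y_i), indices taken mod 7.
J→K: (-4)(-2) − (-3)(-5) = -7
K→L: (-3)(6) − (3)(-2) = -12
L→M: (3)(5) − (5)(6) = -15
M→N: (5)(4) − (5)(5) = -5
N→O: (5)(-5) − (1)(4) = -29
O→P: (1)(-6) − (-3)(-5) = -21
P→J: (-3)(-5) − (-4)(-6) = -9
Σ = -98
Area = |Σ|/2 = 49.

49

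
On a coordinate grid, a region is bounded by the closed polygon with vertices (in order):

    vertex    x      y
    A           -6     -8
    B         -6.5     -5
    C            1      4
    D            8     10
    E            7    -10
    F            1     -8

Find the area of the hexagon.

158.5

Σ = (-22) + (-21) + (-22) + (-150) + (-46) + (-56) = -317
Area = |Σ|/2 = 158.5.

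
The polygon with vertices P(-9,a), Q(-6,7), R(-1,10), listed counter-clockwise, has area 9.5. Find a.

Write out the shoelace sum; only the two edges meeting at P involve a:
2·Area = [((-1)·a − (-9)·10) + ((-9)·7 − (-6)·a)] + -53
       = 5·a + -26 = 19
⇒ a = 9.

9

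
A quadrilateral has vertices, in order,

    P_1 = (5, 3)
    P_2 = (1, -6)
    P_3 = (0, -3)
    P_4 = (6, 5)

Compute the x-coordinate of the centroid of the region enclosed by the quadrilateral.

Apply the shoelace (surveyor's) formula. First the cross-terms c_i = x_i·y_{i+1} − x_{i+1}·y_i:
  -33, -3, 18, -7  ⇒  2A = -25, A = -12.5.
Then Σ (x_i + x_{i+1})·c_i = -170, so x̄ = -170 / (6·(-12.5)) = 34/15.

34/15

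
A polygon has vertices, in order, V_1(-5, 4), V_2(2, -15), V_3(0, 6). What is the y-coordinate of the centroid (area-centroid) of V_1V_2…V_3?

-5/3

Apply the shoelace (surveyor's) formula. First the cross-terms c_i = x_i·y_{i+1} − x_{i+1}·y_i:
  67, 12, 30  ⇒  2A = 109, A = 54.5.
Then Σ (y_i + y_{i+1})·c_i = -545, so ȳ = -545 / (6·54.5) = -5/3.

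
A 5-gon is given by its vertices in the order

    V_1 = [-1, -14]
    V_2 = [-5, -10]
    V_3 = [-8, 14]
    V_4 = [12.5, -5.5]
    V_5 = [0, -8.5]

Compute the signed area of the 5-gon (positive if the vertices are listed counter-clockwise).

Σ = (-60) + (-150) + (-131) + (-106.25) + (-8.5) = -455.75
Signed area = Σ/2 = -227.875 (negative ⇒ clockwise traversal).

-227.875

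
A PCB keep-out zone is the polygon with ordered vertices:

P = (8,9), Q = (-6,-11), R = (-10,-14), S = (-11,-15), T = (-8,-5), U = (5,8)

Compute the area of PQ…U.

93.5

Apply the shoelace formula: 2A = Σ (x_i·y_{i+1} − x_{i+1}·y_i), indices taken mod 6.
Σ = (-34) + (-26) + (-4) + (-65) + (-39) + (-19) = -187
Area = |Σ|/2 = 93.5.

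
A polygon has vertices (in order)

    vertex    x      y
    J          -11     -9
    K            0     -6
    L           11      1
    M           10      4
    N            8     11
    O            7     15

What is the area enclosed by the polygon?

194.5

J→K: (-11)(-6) − (0)(-9) = 66
K→L: (0)(1) − (11)(-6) = 66
L→M: (11)(4) − (10)(1) = 34
M→N: (10)(11) − (8)(4) = 78
N→O: (8)(15) − (7)(11) = 43
O→J: (7)(-9) − (-11)(15) = 102
Σ = 389
Area = |Σ|/2 = 194.5.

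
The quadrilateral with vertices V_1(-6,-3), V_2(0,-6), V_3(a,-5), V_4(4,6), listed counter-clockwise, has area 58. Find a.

The doubled signed area Σ (x_i y_{i+1} − x_{i+1} y_i) is linear in a.
With a=0 it equals 80; the coefficient of a is 12 (from the two edges through V_3).
So 12·a + 80 = 2·58 = 116 ⇒ a = 3.

3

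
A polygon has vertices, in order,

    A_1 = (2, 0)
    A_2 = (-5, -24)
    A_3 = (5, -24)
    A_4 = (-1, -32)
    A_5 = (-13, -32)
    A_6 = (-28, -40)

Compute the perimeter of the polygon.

|A_1A_2| = √((-7)² + (-24)²) = √625 = 25
|A_2A_3| = √((10)² + (0)²) = √100 = 10
|A_3A_4| = √((-6)² + (-8)²) = √100 = 10
|A_4A_5| = √((-12)² + (0)²) = √144 = 12
|A_5A_6| = √((-15)² + (-8)²) = √289 = 17
|A_6A_1| = √((30)² + (40)²) = √2500 = 50
Perimeter = 25 + 10 + 10 + 12 + 17 + 50 = 124.

124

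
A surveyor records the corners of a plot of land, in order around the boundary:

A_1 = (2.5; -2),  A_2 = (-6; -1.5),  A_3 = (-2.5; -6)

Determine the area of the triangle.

18.25

Apply Gauss's area formula: 2A = Σ (x_i·y_{i+1} − x_{i+1}·y_i), indices taken mod 3.
Cross-terms: -15.75, 32.25, 20  ⇒  Σ = 36.5
Area = |Σ|/2 = 18.25.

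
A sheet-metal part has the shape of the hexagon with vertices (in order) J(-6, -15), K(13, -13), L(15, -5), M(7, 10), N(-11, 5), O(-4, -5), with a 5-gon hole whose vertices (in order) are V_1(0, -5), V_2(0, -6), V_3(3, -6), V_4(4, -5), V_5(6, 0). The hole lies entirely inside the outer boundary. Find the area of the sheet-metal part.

Outer boundary:
Σ = (273) + (130) + (185) + (145) + (75) + (30) = 838
Area = |Σ|/2 = 419.
Hole:
Σ = (0) + (18) + (9) + (30) + (-30) = 27
Area = |Σ|/2 = 13.5.
Net area = 419 − 13.5 = 405.5.

405.5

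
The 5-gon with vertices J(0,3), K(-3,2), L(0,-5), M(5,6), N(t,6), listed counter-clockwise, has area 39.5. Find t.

0

Write out the shoelace sum; only the two edges meeting at N involve t:
2·Area = [(5·6 − t·6) + (t·3 − 0·6)] + 49
       = -3·t + 79 = 79
⇒ t = 0.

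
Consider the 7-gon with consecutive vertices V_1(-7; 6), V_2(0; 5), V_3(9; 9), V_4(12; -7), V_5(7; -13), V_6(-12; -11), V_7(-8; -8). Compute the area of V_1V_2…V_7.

Apply Gauss's area formula: 2A = Σ (x_i·y_{i+1} − x_{i+1}·y_i), indices taken mod 7.
Σ = (-35) + (-45) + (-171) + (-107) + (-233) + (8) + (-104) = -687
Area = |Σ|/2 = 343.5.

343.5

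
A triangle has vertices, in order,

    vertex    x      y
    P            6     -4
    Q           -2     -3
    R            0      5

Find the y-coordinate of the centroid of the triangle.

Apply the shoelace formula. First the cross-terms c_i = x_i·y_{i+1} − x_{i+1}·y_i:
  -26, -10, -30  ⇒  2A = -66, A = -33.
Then Σ (y_i + y_{i+1})·c_i = 132, so ȳ = 132 / (6·(-33)) = -2/3.

-2/3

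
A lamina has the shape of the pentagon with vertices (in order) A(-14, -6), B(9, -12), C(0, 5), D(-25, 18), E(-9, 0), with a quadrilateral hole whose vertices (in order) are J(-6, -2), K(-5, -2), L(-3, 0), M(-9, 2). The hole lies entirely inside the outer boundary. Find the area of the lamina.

Outer boundary:
Apply the shoelace (surveyor's) formula: 2A = Σ (x_i·y_{i+1} − x_{i+1}·y_i), indices taken mod 5.
Cross-terms: 222, 45, 125, 162, 54  ⇒  Σ = 608
Area = |Σ|/2 = 304.
Hole:
Σ = (2) + (-6) + (-6) + (30) = 20
Area = |Σ|/2 = 10.
Net area = 304 − 10 = 294.

294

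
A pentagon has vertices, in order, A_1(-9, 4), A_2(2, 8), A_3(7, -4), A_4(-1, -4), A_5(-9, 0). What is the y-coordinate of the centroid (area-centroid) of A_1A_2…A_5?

40/31

Apply the surveyor's formula. First the cross-terms c_i = x_i·y_{i+1} − x_{i+1}·y_i:
  -80, -64, -32, -36, -36  ⇒  2A = -248, A = -124.
Then Σ (y_i + y_{i+1})·c_i = -960, so ȳ = -960 / (6·(-124)) = 40/31.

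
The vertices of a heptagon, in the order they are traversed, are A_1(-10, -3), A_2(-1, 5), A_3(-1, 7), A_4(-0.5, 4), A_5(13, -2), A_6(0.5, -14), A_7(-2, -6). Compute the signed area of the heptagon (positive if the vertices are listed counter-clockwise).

-186.25

Σ = (-53) + (-2) + (-0.5) + (-51) + (-181) + (-31) + (-54) = -372.5
Signed area = Σ/2 = -186.25 (negative ⇒ clockwise traversal).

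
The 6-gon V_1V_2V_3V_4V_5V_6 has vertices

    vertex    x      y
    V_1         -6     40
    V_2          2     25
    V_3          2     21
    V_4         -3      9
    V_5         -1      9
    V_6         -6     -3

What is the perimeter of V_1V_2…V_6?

92

|V_1V_2| = √((8)² + (-15)²) = √289 = 17
|V_2V_3| = √((0)² + (-4)²) = √16 = 4
|V_3V_4| = √((-5)² + (-12)²) = √169 = 13
|V_4V_5| = √((2)² + (0)²) = √4 = 2
|V_5V_6| = √((-5)² + (-12)²) = √169 = 13
|V_6V_1| = √((0)² + (43)²) = √1849 = 43
Perimeter = 17 + 4 + 13 + 2 + 13 + 43 = 92.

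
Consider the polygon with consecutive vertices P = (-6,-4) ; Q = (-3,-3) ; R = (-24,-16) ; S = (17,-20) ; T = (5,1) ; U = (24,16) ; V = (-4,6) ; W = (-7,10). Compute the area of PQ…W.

602.5

Σ = (6) + (-24) + (752) + (117) + (56) + (208) + (2) + (88) = 1205
Area = |Σ|/2 = 602.5.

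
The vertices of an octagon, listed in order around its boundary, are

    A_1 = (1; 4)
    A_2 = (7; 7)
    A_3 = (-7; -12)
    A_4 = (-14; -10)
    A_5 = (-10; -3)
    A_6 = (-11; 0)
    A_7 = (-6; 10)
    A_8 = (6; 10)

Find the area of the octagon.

A_1→A_2: (1)(7) − (7)(4) = -21
A_2→A_3: (7)(-12) − (-7)(7) = -35
A_3→A_4: (-7)(-10) − (-14)(-12) = -98
A_4→A_5: (-14)(-3) − (-10)(-10) = -58
A_5→A_6: (-10)(0) − (-11)(-3) = -33
A_6→A_7: (-11)(10) − (-6)(0) = -110
A_7→A_8: (-6)(10) − (6)(10) = -120
A_8→A_1: (6)(4) − (1)(10) = 14
Σ = -461
Area = |Σ|/2 = 230.5.

230.5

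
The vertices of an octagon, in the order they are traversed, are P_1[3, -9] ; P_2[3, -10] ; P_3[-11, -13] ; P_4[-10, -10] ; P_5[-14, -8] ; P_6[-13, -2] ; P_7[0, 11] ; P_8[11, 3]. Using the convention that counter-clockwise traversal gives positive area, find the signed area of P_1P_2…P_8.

P_1→P_2: (3)(-10) − (3)(-9) = -3
P_2→P_3: (3)(-13) − (-11)(-10) = -149
P_3→P_4: (-11)(-10) − (-10)(-13) = -20
P_4→P_5: (-10)(-8) − (-14)(-10) = -60
P_5→P_6: (-14)(-2) − (-13)(-8) = -76
P_6→P_7: (-13)(11) − (0)(-2) = -143
P_7→P_8: (0)(3) − (11)(11) = -121
P_8→P_1: (11)(-9) − (3)(3) = -108
Σ = -680
Signed area = Σ/2 = -340 (negative ⇒ clockwise traversal).

-340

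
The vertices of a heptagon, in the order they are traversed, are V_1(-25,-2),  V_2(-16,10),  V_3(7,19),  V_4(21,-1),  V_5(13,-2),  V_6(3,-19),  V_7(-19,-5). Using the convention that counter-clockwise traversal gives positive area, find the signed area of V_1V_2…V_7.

Apply Gauss's area formula: 2A = Σ (x_i·y_{i+1} − x_{i+1}·y_i), indices taken mod 7.
Cross-terms: -282, -374, -406, -29, -241, -376, -87  ⇒  Σ = -1795
Signed area = Σ/2 = -897.5 (negative ⇒ clockwise traversal).

-897.5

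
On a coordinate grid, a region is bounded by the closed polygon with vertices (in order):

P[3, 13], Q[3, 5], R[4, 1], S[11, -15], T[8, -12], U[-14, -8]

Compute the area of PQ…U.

257

Apply the surveyor's formula: 2A = Σ (x_i·y_{i+1} − x_{i+1}·y_i), indices taken mod 6.
Σ = (-24) + (-17) + (-71) + (-12) + (-232) + (-158) = -514
Area = |Σ|/2 = 257.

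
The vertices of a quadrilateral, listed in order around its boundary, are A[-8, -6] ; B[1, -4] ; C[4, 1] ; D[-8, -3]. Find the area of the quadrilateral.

37.5

Cross-terms: 38, 17, -4, 24  ⇒  Σ = 75
Area = |Σ|/2 = 37.5.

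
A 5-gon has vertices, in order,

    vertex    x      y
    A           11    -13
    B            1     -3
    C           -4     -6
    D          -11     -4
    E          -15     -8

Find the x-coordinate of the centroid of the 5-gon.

-432/223

Apply Gauss's area formula. First the cross-terms c_i = x_i·y_{i+1} − x_{i+1}·y_i:
  -20, -18, -50, 28, 283  ⇒  2A = 223, A = 111.5.
Then Σ (x_i + x_{i+1})·c_i = -1296, so x̄ = -1296 / (6·111.5) = -432/223.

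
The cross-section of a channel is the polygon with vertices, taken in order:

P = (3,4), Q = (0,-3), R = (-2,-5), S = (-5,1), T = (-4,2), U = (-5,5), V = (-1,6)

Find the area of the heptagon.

52.5

P→Q: (3)(-3) − (0)(4) = -9
Q→R: (0)(-5) − (-2)(-3) = -6
R→S: (-2)(1) − (-5)(-5) = -27
S→T: (-5)(2) − (-4)(1) = -6
T→U: (-4)(5) − (-5)(2) = -10
U→V: (-5)(6) − (-1)(5) = -25
V→P: (-1)(4) − (3)(6) = -22
Σ = -105
Area = |Σ|/2 = 52.5.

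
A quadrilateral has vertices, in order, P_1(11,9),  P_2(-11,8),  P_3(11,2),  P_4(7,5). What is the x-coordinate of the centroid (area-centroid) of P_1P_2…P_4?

Apply the shoelace (surveyor's) formula. First the cross-terms c_i = x_i·y_{i+1} − x_{i+1}·y_i:
  187, -110, 41, 8  ⇒  2A = 126, A = 63.
Then Σ (x_i + x_{i+1})·c_i = 882, so x̄ = 882 / (6·63) = 7/3.

7/3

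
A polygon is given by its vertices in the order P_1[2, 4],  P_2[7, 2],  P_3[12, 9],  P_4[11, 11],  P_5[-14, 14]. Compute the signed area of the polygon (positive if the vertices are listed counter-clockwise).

136

Apply Gauss's area formula: 2A = Σ (x_i·y_{i+1} − x_{i+1}·y_i), indices taken mod 5.
Σ = (-24) + (39) + (33) + (308) + (-84) = 272
Signed area = Σ/2 = 136 (positive ⇒ counter-clockwise traversal).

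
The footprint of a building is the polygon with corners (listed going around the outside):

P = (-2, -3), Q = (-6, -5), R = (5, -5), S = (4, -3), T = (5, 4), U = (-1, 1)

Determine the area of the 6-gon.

48.5

Apply the shoelace (surveyor's) formula: 2A = Σ (x_i·y_{i+1} − x_{i+1}·y_i), indices taken mod 6.
Cross-terms: -8, 55, 5, 31, 9, 5  ⇒  Σ = 97
Area = |Σ|/2 = 48.5.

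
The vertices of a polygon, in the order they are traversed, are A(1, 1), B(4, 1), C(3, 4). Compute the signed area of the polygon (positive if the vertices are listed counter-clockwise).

Apply the shoelace (surveyor's) formula: 2A = Σ (x_i·y_{i+1} − x_{i+1}·y_i), indices taken mod 3.
A→B: (1)(1) − (4)(1) = -3
B→C: (4)(4) − (3)(1) = 13
C→A: (3)(1) − (1)(4) = -1
Σ = 9
Signed area = Σ/2 = 4.5 (positive ⇒ counter-clockwise traversal).

4.5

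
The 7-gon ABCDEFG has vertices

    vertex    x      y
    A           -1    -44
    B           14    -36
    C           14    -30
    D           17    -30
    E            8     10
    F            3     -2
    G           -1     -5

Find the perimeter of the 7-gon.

124

|AB| = √((15)² + (8)²) = √289 = 17
|BC| = √((0)² + (6)²) = √36 = 6
|CD| = √((3)² + (0)²) = √9 = 3
|DE| = √((-9)² + (40)²) = √1681 = 41
|EF| = √((-5)² + (-12)²) = √169 = 13
|FG| = √((-4)² + (-3)²) = √25 = 5
|GA| = √((0)² + (-39)²) = √1521 = 39
Perimeter = 17 + 6 + 3 + 41 + 13 + 5 + 39 = 124.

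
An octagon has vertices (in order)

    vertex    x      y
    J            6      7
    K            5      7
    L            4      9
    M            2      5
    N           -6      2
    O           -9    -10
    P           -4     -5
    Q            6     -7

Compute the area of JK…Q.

Apply the surveyor's formula: 2A = Σ (x_i·y_{i+1} − x_{i+1}·y_i), indices taken mod 8.
Cross-terms: 7, 17, 2, 34, 78, 5, 58, 84  ⇒  Σ = 285
Area = |Σ|/2 = 142.5.

142.5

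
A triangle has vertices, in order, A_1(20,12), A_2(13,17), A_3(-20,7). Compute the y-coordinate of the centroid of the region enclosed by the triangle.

Apply the surveyor's formula. First the cross-terms c_i = x_i·y_{i+1} − x_{i+1}·y_i:
  184, 431, -380  ⇒  2A = 235, A = 117.5.
Then Σ (y_i + y_{i+1})·c_i = 8460, so ȳ = 8460 / (6·117.5) = 12.

12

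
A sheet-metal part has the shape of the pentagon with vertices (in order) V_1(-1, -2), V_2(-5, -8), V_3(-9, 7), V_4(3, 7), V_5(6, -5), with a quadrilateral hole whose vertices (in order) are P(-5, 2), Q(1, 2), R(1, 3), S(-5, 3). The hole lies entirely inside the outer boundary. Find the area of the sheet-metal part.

127.5

Outer boundary:
V_1→V_2: (-1)(-8) − (-5)(-2) = -2
V_2→V_3: (-5)(7) − (-9)(-8) = -107
V_3→V_4: (-9)(7) − (3)(7) = -84
V_4→V_5: (3)(-5) − (6)(7) = -57
V_5→V_1: (6)(-2) − (-1)(-5) = -17
Σ = -267
Area = |Σ|/2 = 133.5.
Hole:
Apply the surveyor's formula: 2A = Σ (x_i·y_{i+1} − x_{i+1}·y_i), indices taken mod 4.
Σ = (-12) + (1) + (18) + (5) = 12
Area = |Σ|/2 = 6.
Net area = 133.5 − 6 = 127.5.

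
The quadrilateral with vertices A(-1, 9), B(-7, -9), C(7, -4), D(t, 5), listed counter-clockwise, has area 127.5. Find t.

The doubled signed area Σ (x_i y_{i+1} − x_{i+1} y_i) is linear in t.
With t=0 it equals 203; the coefficient of t is 13 (from the two edges through D).
So 13·t + 203 = 2·127.5 = 255 ⇒ t = 4.

4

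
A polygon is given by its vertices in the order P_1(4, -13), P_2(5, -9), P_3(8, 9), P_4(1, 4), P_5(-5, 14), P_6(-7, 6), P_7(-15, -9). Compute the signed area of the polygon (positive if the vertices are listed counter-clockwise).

Apply the shoelace (surveyor's) formula: 2A = Σ (x_i·y_{i+1} − x_{i+1}·y_i), indices taken mod 7.
Cross-terms: 29, 117, 23, 34, 68, 153, 231  ⇒  Σ = 655
Signed area = Σ/2 = 327.5 (positive ⇒ counter-clockwise traversal).

327.5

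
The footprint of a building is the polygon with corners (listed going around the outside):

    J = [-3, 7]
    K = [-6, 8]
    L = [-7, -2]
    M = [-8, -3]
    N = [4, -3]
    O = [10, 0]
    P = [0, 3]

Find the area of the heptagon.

98

Σ = (18) + (68) + (5) + (36) + (30) + (30) + (9) = 196
Area = |Σ|/2 = 98.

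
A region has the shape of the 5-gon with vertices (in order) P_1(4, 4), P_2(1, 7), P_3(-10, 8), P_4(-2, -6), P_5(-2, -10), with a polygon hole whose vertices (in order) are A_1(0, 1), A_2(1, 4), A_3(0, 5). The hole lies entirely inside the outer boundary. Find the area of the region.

107

Outer boundary:
Cross-terms: 24, 78, 76, 8, 32  ⇒  Σ = 218
Area = |Σ|/2 = 109.
Hole:
Apply the shoelace formula: 2A = Σ (x_i·y_{i+1} − x_{i+1}·y_i), indices taken mod 3.
Σ = (-1) + (5) + (0) = 4
Area = |Σ|/2 = 2.
Net area = 109 − 2 = 107.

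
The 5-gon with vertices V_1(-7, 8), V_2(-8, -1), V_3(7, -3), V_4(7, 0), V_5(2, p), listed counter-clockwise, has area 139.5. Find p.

Write out the shoelace sum; only the two edges meeting at V_5 involve p:
2·Area = [(7·p − 2·0) + (2·8 − (-7)·p)] + 123
       = 14·p + 139 = 279
⇒ p = 10.

10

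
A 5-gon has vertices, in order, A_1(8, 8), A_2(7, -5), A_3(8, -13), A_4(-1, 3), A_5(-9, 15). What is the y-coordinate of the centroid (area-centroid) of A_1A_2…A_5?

Apply Gauss's area formula. First the cross-terms c_i = x_i·y_{i+1} − x_{i+1}·y_i:
  -96, -51, 11, 12, -192  ⇒  2A = -316, A = -158.
Then Σ (y_i + y_{i+1})·c_i = -3680, so ȳ = -3680 / (6·(-158)) = 920/237.

920/237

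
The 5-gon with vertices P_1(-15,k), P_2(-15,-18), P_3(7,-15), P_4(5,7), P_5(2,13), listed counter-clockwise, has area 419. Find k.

-9

The doubled signed area Σ (x_i y_{i+1} − x_{i+1} y_i) is linear in k.
With k=0 it equals 991; the coefficient of k is 17 (from the two edges through P_1).
So 17·k + 991 = 2·419 = 838 ⇒ k = -9.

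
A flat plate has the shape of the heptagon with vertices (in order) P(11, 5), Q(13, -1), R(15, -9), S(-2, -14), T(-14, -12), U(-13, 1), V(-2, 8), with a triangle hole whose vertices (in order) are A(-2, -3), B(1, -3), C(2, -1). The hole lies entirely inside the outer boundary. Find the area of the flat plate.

Outer boundary:
Apply the shoelace (surveyor's) formula: 2A = Σ (x_i·y_{i+1} − x_{i+1}·y_i), indices taken mod 7.
Σ = (-76) + (-102) + (-228) + (-172) + (-170) + (-102) + (-98) = -948
Area = |Σ|/2 = 474.
Hole:
Apply the shoelace formula: 2A = Σ (x_i·y_{i+1} − x_{i+1}·y_i), indices taken mod 3.
A→B: (-2)(-3) − (1)(-3) = 9
B→C: (1)(-1) − (2)(-3) = 5
C→A: (2)(-3) − (-2)(-1) = -8
Σ = 6
Area = |Σ|/2 = 3.
Net area = 474 − 3 = 471.

471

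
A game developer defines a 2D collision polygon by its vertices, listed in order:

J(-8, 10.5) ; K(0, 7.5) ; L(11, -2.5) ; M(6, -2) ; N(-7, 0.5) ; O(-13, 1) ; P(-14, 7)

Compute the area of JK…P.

164.5

Apply the shoelace (surveyor's) formula: 2A = Σ (x_i·y_{i+1} − x_{i+1}·y_i), indices taken mod 7.
J→K: (-8)(7.5) − (0)(10.5) = -60
K→L: (0)(-2.5) − (11)(7.5) = -82.5
L→M: (11)(-2) − (6)(-2.5) = -7
M→N: (6)(0.5) − (-7)(-2) = -11
N→O: (-7)(1) − (-13)(0.5) = -0.5
O→P: (-13)(7) − (-14)(1) = -77
P→J: (-14)(10.5) − (-8)(7) = -91
Σ = -329
Area = |Σ|/2 = 164.5.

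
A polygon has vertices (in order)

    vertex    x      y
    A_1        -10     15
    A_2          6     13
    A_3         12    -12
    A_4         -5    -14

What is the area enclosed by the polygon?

Apply Gauss's area formula: 2A = Σ (x_i·y_{i+1} − x_{i+1}·y_i), indices taken mod 4.
A_1→A_2: (-10)(13) − (6)(15) = -220
A_2→A_3: (6)(-12) − (12)(13) = -228
A_3→A_4: (12)(-14) − (-5)(-12) = -228
A_4→A_1: (-5)(15) − (-10)(-14) = -215
Σ = -891
Area = |Σ|/2 = 445.5.

445.5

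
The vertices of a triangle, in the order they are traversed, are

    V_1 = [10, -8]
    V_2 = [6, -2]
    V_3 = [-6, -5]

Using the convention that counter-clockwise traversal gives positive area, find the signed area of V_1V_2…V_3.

Cross-terms: 28, -42, 98  ⇒  Σ = 84
Signed area = Σ/2 = 42 (positive ⇒ counter-clockwise traversal).

42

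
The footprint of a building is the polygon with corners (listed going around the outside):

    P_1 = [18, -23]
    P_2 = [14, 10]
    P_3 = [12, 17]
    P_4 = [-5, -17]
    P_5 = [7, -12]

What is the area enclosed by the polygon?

Apply Gauss's area formula: 2A = Σ (x_i·y_{i+1} − x_{i+1}·y_i), indices taken mod 5.
Σ = (502) + (118) + (-119) + (179) + (55) = 735
Area = |Σ|/2 = 367.5.

367.5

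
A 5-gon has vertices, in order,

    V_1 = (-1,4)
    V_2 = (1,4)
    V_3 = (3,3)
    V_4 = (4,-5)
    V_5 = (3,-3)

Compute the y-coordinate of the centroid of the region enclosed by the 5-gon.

Apply Gauss's area formula. First the cross-terms c_i = x_i·y_{i+1} − x_{i+1}·y_i:
  -8, -9, -27, 3, 9  ⇒  2A = -32, A = -16.
Then Σ (y_i + y_{i+1})·c_i = -88, so ȳ = -88 / (6·(-16)) = 11/12.

11/12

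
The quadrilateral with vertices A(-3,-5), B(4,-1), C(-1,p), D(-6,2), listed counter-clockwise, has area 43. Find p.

Write out the shoelace sum; only the two edges meeting at C involve p:
2·Area = [(4·p − (-1)·(-1)) + ((-1)·2 − (-6)·p)] + 59
       = 10·p + 56 = 86
⇒ p = 3.

3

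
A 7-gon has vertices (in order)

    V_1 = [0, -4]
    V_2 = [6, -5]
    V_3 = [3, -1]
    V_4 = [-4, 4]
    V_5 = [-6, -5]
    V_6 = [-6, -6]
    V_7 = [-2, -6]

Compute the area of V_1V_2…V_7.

61.5

Σ = (24) + (9) + (8) + (44) + (6) + (24) + (8) = 123
Area = |Σ|/2 = 61.5.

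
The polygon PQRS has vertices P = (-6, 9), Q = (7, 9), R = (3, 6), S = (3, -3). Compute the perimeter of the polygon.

|PQ| = √((13)² + (0)²) = √169 = 13
|QR| = √((-4)² + (-3)²) = √25 = 5
|RS| = √((0)² + (-9)²) = √81 = 9
|SP| = √((-9)² + (12)²) = √225 = 15
Perimeter = 13 + 5 + 9 + 15 = 42.

42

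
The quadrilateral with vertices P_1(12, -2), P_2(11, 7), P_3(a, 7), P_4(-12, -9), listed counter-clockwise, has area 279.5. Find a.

Write out the shoelace sum; only the two edges meeting at P_3 involve a:
2·Area = [(11·7 − a·7) + (a·(-9) − (-12)·7)] + 238
       = -16·a + 399 = 559
⇒ a = -10.

-10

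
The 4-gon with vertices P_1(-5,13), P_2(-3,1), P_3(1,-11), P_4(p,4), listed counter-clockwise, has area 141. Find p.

8

Write out the shoelace sum; only the two edges meeting at P_4 involve p:
2·Area = [(1·4 − p·(-11)) + (p·13 − (-5)·4)] + 66
       = 24·p + 90 = 282
⇒ p = 8.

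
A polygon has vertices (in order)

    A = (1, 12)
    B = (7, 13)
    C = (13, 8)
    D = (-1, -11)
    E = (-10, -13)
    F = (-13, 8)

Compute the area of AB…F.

Σ = (-71) + (-113) + (-135) + (-97) + (-249) + (-164) = -829
Area = |Σ|/2 = 414.5.

414.5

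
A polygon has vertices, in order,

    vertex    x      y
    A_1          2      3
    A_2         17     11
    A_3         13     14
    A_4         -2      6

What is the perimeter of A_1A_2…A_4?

44

|A_1A_2| = √((15)² + (8)²) = √289 = 17
|A_2A_3| = √((-4)² + (3)²) = √25 = 5
|A_3A_4| = √((-15)² + (-8)²) = √289 = 17
|A_4A_1| = √((4)² + (-3)²) = √25 = 5
Perimeter = 17 + 5 + 17 + 5 = 44.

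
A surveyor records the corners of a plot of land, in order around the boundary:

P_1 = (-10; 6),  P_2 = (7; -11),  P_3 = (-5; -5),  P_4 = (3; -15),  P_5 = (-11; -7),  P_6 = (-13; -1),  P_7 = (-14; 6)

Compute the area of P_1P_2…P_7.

Σ = (68) + (-90) + (90) + (-186) + (-80) + (-92) + (-24) = -314
Area = |Σ|/2 = 157.

157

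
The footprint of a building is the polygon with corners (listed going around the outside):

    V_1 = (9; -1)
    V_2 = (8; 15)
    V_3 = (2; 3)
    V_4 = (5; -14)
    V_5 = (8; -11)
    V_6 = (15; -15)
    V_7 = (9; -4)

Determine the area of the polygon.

Apply the surveyor's formula: 2A = Σ (x_i·y_{i+1} − x_{i+1}·y_i), indices taken mod 7.
Σ = (143) + (-6) + (-43) + (57) + (45) + (75) + (27) = 298
Area = |Σ|/2 = 149.

149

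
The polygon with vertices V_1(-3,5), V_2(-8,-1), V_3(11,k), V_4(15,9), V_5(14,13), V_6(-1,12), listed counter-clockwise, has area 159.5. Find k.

Write out the shoelace sum; only the two edges meeting at V_3 involve k:
2·Area = [((-8)·k − 11·(-1)) + (11·9 − 15·k)] + 324
       = -23·k + 434 = 319
⇒ k = 5.

5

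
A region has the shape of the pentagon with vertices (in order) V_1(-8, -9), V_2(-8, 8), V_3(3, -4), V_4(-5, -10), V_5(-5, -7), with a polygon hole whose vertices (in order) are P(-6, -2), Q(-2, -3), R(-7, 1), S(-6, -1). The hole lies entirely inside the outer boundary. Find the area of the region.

97

Outer boundary:
V_1→V_2: (-8)(8) − (-8)(-9) = -136
V_2→V_3: (-8)(-4) − (3)(8) = 8
V_3→V_4: (3)(-10) − (-5)(-4) = -50
V_4→V_5: (-5)(-7) − (-5)(-10) = -15
V_5→V_1: (-5)(-9) − (-8)(-7) = -11
Σ = -204
Area = |Σ|/2 = 102.
Hole:
Cross-terms: 14, -23, 13, 6  ⇒  Σ = 10
Area = |Σ|/2 = 5.
Net area = 102 − 5 = 97.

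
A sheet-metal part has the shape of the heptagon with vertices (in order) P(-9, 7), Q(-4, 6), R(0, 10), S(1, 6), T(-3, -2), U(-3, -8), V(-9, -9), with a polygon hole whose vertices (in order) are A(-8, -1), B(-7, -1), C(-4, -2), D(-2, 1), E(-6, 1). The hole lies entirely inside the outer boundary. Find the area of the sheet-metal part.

105

Outer boundary:
Apply the shoelace (surveyor's) formula: 2A = Σ (x_i·y_{i+1} − x_{i+1}·y_i), indices taken mod 7.
P→Q: (-9)(6) − (-4)(7) = -26
Q→R: (-4)(10) − (0)(6) = -40
R→S: (0)(6) − (1)(10) = -10
S→T: (1)(-2) − (-3)(6) = 16
T→U: (-3)(-8) − (-3)(-2) = 18
U→V: (-3)(-9) − (-9)(-8) = -45
V→P: (-9)(7) − (-9)(-9) = -144
Σ = -231
Area = |Σ|/2 = 115.5.
Hole:
Cross-terms: 1, 10, -8, 4, 14  ⇒  Σ = 21
Area = |Σ|/2 = 10.5.
Net area = 115.5 − 10.5 = 105.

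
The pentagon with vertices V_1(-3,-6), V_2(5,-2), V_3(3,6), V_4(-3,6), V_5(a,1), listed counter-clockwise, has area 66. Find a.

-2

Write out the shoelace sum; only the two edges meeting at V_5 involve a:
2·Area = [((-3)·1 − a·6) + (a·(-6) − (-3)·1)] + 108
       = -12·a + 108 = 132
⇒ a = -2.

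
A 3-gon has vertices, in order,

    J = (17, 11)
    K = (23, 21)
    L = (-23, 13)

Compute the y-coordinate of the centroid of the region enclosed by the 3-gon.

15

Apply the shoelace formula. First the cross-terms c_i = x_i·y_{i+1} − x_{i+1}·y_i:
  104, 782, -474  ⇒  2A = 412, A = 206.
Then Σ (y_i + y_{i+1})·c_i = 18540, so ȳ = 18540 / (6·206) = 15.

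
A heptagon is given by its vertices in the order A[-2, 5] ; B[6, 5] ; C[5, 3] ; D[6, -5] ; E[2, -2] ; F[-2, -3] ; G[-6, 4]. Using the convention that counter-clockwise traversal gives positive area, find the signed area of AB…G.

Σ = (-40) + (-7) + (-43) + (-2) + (-10) + (-26) + (-22) = -150
Signed area = Σ/2 = -75 (negative ⇒ clockwise traversal).

-75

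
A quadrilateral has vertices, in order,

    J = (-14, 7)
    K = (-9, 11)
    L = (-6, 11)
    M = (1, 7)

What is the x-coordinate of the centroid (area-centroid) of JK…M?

Apply the shoelace formula. First the cross-terms c_i = x_i·y_{i+1} − x_{i+1}·y_i:
  -91, -33, -53, 105  ⇒  2A = -72, A = -36.
Then Σ (x_i + x_{i+1})·c_i = 1488, so x̄ = 1488 / (6·(-36)) = -62/9.

-62/9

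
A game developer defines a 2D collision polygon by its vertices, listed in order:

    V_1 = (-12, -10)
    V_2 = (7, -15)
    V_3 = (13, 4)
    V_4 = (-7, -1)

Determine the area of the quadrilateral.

273

Apply the shoelace formula: 2A = Σ (x_i·y_{i+1} − x_{i+1}·y_i), indices taken mod 4.
Σ = (250) + (223) + (15) + (58) = 546
Area = |Σ|/2 = 273.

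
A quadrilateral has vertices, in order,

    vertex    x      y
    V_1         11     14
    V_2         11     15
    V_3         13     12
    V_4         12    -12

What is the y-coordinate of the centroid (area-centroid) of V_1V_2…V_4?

Apply the surveyor's formula. First the cross-terms c_i = x_i·y_{i+1} − x_{i+1}·y_i:
  11, -63, -300, 300  ⇒  2A = -52, A = -26.
Then Σ (y_i + y_{i+1})·c_i = -782, so ȳ = -782 / (6·(-26)) = 391/78.

391/78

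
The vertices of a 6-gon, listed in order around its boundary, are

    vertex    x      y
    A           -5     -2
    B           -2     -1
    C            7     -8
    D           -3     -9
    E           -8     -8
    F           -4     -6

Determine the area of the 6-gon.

Apply the shoelace (surveyor's) formula: 2A = Σ (x_i·y_{i+1} − x_{i+1}·y_i), indices taken mod 6.
Cross-terms: 1, 23, -87, -48, 16, -22  ⇒  Σ = -117
Area = |Σ|/2 = 58.5.

58.5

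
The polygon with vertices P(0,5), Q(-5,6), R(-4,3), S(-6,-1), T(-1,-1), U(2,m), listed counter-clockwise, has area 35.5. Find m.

2

Write out the shoelace sum; only the two edges meeting at U involve m:
2·Area = [((-1)·m − 2·(-1)) + (2·5 − 0·m)] + 61
       = -1·m + 73 = 71
⇒ m = 2.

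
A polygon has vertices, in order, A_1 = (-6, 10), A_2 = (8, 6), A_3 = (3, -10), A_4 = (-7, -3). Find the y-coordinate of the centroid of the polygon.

Apply the shoelace formula. First the cross-terms c_i = x_i·y_{i+1} − x_{i+1}·y_i:
  -116, -98, -79, -88  ⇒  2A = -381, A = -190.5.
Then Σ (y_i + y_{i+1})·c_i = -1053, so ȳ = -1053 / (6·(-190.5)) = 117/127.

117/127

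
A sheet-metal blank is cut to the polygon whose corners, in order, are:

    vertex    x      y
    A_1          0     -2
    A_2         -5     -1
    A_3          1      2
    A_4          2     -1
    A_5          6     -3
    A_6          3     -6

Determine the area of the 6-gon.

28.5

A_1→A_2: (0)(-1) − (-5)(-2) = -10
A_2→A_3: (-5)(2) − (1)(-1) = -9
A_3→A_4: (1)(-1) − (2)(2) = -5
A_4→A_5: (2)(-3) − (6)(-1) = 0
A_5→A_6: (6)(-6) − (3)(-3) = -27
A_6→A_1: (3)(-2) − (0)(-6) = -6
Σ = -57
Area = |Σ|/2 = 28.5.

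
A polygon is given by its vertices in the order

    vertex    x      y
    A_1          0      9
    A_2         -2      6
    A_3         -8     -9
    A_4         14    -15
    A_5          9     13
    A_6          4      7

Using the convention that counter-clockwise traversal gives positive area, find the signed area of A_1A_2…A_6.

347

Apply the shoelace (surveyor's) formula: 2A = Σ (x_i·y_{i+1} − x_{i+1}·y_i), indices taken mod 6.
A_1→A_2: (0)(6) − (-2)(9) = 18
A_2→A_3: (-2)(-9) − (-8)(6) = 66
A_3→A_4: (-8)(-15) − (14)(-9) = 246
A_4→A_5: (14)(13) − (9)(-15) = 317
A_5→A_6: (9)(7) − (4)(13) = 11
A_6→A_1: (4)(9) − (0)(7) = 36
Σ = 694
Signed area = Σ/2 = 347 (positive ⇒ counter-clockwise traversal).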